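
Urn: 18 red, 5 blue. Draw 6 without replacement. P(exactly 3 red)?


Hypergeometric: C(18,3)×C(5,3)/C(23,6)
= 816×10/100947 = 2720/33649

P(X=3) = 2720/33649 ≈ 8.08%


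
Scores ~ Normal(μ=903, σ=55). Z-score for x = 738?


z = (x - μ)/σ = (738 - 903)/55 = -3.0

z = -3.0


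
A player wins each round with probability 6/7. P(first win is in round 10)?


Geometric: P(X=10) = (1-p)^(k-1)×p = (1/7)^9×6/7 = 6/282475249

P(X=10) = 6/282475249 ≈ 0.00%


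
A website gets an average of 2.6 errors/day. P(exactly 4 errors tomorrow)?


Poisson(λ=2.6): P(X=4) = e^(-λ)×λ^k/k!
= e^(-2.6) × 2.6^4 / 4!
≈ 0.07427357821 × 45.6976 / 24 ≈ 0.141422

P(X=4) ≈ 0.141422 ≈ 14.14%


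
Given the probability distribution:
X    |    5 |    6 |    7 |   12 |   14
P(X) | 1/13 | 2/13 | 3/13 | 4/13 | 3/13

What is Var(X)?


E[X] = 128/13
E[X²] = 1408/13
Var(X) = E[X²] - (E[X])² = 1408/13 - 16384/169 = 1920/169

Var(X) = 1920/169 ≈ 11.3609


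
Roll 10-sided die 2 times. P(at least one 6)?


P(no 6)^2 = (9/10)^2 = 81/100
P(≥1) = 1 - 81/100 = 19/100

P = 19/100 ≈ 19.00%


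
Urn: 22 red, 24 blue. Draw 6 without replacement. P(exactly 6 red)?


Hypergeometric: C(22,6)×C(24,0)/C(46,6)
= 74613×1/9366819 = 323/40549

P(X=6) = 323/40549 ≈ 0.80%


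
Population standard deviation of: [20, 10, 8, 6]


Mean = 44/4 = 11
  (20-11)²=81
  (10-11)²=1
  (8-11)²=9
  (6-11)²=25
Σ(x-μ)² = 116
σ² = 116/4 = 29

σ = √(29) ≈ 5.3852


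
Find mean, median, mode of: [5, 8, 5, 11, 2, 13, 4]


Sorted: [2, 4, 5, 5, 8, 11, 13]
Mean = 48/7
Median = 5
Freq: {5: 2, 8: 1, 11: 1, 2: 1, 13: 1, 4: 1}
Mode: [5]

Mean=48/7, Median=5, Mode=5


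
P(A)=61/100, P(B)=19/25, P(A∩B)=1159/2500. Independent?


P(A)×P(B) = 1159/2500
P(A∩B) = 1159/2500
Equal ✓ → Independent

Yes, independent


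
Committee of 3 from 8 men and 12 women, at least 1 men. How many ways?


Count by #men:
  1M,2W: C(8,1)×C(12,2)=528
  2M,1W: C(8,2)×C(12,1)=336
  3M,0W: C(8,3)×C(12,0)=56
Total = 920

920


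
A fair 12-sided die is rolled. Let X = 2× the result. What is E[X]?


E[die] = (1+12)/2 = 13/2
E[X] = 2 × 13/2 = 13

E[X] = 13


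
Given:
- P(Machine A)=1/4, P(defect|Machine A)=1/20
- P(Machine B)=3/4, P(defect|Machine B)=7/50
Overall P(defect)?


P(B) = Σ P(B|Aᵢ)×P(Aᵢ)
  1/20×1/4 = 1/80
  7/50×3/4 = 21/200
Sum = 47/400

P(defect) = 47/400 ≈ 11.75%


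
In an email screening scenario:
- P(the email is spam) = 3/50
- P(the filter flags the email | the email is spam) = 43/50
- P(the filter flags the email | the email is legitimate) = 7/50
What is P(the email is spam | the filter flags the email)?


Using Bayes' theorem:
P(A|B) = P(B|A)·P(A) / P(B)

P(the filter flags the email) = 43/50 × 3/50 + 7/50 × 47/50
= 129/2500 + 329/2500 = 229/1250

P(the email is spam|the filter flags the email) = (129/2500) / (229/1250) = 129/458

P(the email is spam|the filter flags the email) = 129/458 ≈ 28.17%


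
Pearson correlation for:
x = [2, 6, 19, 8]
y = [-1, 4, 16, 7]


n=4, Σx=35, Σy=26, Σxy=382, Σx²=465, Σy²=322
r = (4×382 - 35×26)/√((4×465 - 35²)(4×322 - 26²))
= 618/√(635×612) = 618/√388620 ≈ 618/623.3939 ≈ 0.9913

r ≈ 0.9913


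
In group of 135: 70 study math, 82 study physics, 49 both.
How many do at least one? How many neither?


|A∪B| = 70+82-49 = 103
Neither = 135-103 = 32

At least one: 103; Neither: 32


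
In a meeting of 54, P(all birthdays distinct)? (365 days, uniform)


P(all different) = Π(365-i)/365 for i=0..53
= (365/365)×(364/365)×...×(312/365)
= 0.016123

P ≈ 0.0161 ≈ 1.61%


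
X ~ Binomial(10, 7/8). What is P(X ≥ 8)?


P(X ≥ 8) = Σ P(X=i) for i=8..10
P(X=8) = 259416045/1073741824
P(X=9) = 201768035/536870912
P(X=10) = 282475249/1073741824
Sum = 236356841/268435456

P(X ≥ 8) = 236356841/268435456 ≈ 88.05%


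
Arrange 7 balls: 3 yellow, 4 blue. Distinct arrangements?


7!/(3!×4!) = 35

35


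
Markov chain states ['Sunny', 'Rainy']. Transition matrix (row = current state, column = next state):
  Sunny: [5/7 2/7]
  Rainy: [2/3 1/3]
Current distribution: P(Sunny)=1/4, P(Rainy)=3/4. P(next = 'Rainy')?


P(next=Rainy) = Σᵢ P(now=i)×P(i→Rainy)
= 1/4×2/7 + 3/4×1/3
= 1/14 + 1/4 = 9/28

P = 9/28 ≈ 0.3214


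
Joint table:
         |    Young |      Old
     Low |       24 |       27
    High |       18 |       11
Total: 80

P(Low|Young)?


P(Low|Young) = 24/(24+18) = 24/42 = 4/7

P = 4/7 ≈ 57.14%


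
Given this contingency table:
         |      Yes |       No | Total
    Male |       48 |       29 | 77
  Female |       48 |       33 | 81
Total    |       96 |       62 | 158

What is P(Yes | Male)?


P(Yes | Male) = 48/(48+29) = 48/77

P(Yes|Male) = 48/77 ≈ 62.34%


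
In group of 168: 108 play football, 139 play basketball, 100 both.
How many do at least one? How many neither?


|A∪B| = 108+139-100 = 147
Neither = 168-147 = 21

At least one: 147; Neither: 21


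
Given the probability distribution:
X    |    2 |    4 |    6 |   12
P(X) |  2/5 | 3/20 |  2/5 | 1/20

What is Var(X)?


E[X] = 22/5
E[X²] = 128/5
Var(X) = E[X²] - (E[X])² = 128/5 - 484/25 = 156/25

Var(X) = 156/25 ≈ 6.2400


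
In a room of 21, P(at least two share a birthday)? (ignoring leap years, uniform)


P(all different) = Π(365-i)/365 for i=0..20
= 0.556312
P(match) = 1 - 0.556312 = 0.443688

P ≈ 0.4437 ≈ 44.37%


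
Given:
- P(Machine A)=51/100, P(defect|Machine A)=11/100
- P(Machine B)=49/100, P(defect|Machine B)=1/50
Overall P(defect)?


P(B) = Σ P(B|Aᵢ)×P(Aᵢ)
  11/100×51/100 = 561/10000
  1/50×49/100 = 49/5000
Sum = 659/10000

P(defect) = 659/10000 ≈ 6.59%


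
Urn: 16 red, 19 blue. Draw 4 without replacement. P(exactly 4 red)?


Hypergeometric: C(16,4)×C(19,0)/C(35,4)
= 1820×1/52360 = 13/374

P(X=4) = 13/374 ≈ 3.48%


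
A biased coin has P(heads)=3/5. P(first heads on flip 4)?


Geometric: P(X=4) = (1-p)^(k-1)×p = (2/5)^3×3/5 = 24/625

P(X=4) = 24/625 ≈ 3.84%


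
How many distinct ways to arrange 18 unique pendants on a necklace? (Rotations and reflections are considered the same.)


Free circular arrangements: rotations and reflections both identified.
(n-1)!/2 = 17!/2 = 355687428096000/2 = 177843714048000

177843714048000


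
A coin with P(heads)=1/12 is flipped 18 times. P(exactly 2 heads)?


Binomial: P(X=2) = C(18,2)×p^2×(1-p)^16
= 153 × 1/144 × 45949729863572161/184884258895036416 = 781145407680726737/2958148142320582656

P(X=2) = 781145407680726737/2958148142320582656 ≈ 26.41%


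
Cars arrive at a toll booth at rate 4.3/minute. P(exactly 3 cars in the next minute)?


Poisson(λ=4.3): P(X=3) = e^(-λ)×λ^k/k!
= e^(-4.3) × 4.3^3 / 3!
≈ 0.01356855901 × 79.507 / 6 ≈ 0.179799

P(X=3) ≈ 0.179799 ≈ 17.98%


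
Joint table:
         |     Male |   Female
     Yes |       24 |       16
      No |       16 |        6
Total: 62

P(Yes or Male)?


P(Yes∨Male) = P(Yes) + P(Male) - P(Yes∧Male)
= (40 + 40 - 24)/62 = 56/62 = 28/31

P = 28/31 ≈ 90.32%


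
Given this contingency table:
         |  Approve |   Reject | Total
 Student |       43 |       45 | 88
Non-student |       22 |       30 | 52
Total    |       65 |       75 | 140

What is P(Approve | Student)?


P(Approve | Student) = 43/(43+45) = 43/88

P(Approve|Student) = 43/88 ≈ 48.86%


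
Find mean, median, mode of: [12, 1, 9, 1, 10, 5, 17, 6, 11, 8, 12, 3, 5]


Sorted: [1, 1, 3, 5, 5, 6, 8, 9, 10, 11, 12, 12, 17]
Mean = 100/13
Median = 8
Freq: {12: 2, 1: 2, 9: 1, 10: 1, 5: 2, 17: 1, 6: 1, 11: 1, 8: 1, 3: 1}
Mode: [1, 5, 12]

Mean=100/13, Median=8, Mode=[1, 5, 12]


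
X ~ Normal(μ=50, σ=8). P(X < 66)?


z = (66-50)/8 = 2.0
P(Z < 2.0) = 0.9772

P(X < 66) ≈ 0.9772


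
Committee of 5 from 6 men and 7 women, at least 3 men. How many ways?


Count by #men:
  3M,2W: C(6,3)×C(7,2)=420
  4M,1W: C(6,4)×C(7,1)=105
  5M,0W: C(6,5)×C(7,0)=6
Total = 531

531


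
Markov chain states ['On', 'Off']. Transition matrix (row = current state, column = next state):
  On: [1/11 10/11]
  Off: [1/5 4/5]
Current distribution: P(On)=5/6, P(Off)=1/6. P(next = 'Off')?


P(next=Off) = Σᵢ P(now=i)×P(i→Off)
= 5/6×10/11 + 1/6×4/5
= 25/33 + 2/15 = 49/55

P = 49/55 ≈ 0.8909


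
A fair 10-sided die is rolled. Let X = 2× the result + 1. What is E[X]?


E[die] = (1+10)/2 = 11/2
E[X] = 2×11/2 + 1 = 12

E[X] = 12


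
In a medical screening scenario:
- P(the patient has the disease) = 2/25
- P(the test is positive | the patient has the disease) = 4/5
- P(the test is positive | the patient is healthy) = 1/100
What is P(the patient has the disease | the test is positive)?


Using Bayes' theorem:
P(A|B) = P(B|A)·P(A) / P(B)

P(the test is positive) = 4/5 × 2/25 + 1/100 × 23/25
= 8/125 + 23/2500 = 183/2500

P(the patient has the disease|the test is positive) = (8/125) / (183/2500) = 160/183

P(the patient has the disease|the test is positive) = 160/183 ≈ 87.43%


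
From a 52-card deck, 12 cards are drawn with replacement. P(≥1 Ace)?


P(not a Ace) = 48/52 = 12/13
P(none in 12 draws) = (12/13)^12 = 8916100448256/23298085122481
P(≥1 Ace) = 1 - 8916100448256/23298085122481 = 14381984674225/23298085122481

P = 14381984674225/23298085122481 ≈ 61.73%


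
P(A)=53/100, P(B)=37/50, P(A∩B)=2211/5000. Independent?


P(A)×P(B) = 1961/5000
P(A∩B) = 2211/5000
Not equal → NOT independent

No, not independent


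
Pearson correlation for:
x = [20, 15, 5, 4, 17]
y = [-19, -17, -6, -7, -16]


n=5, Σx=61, Σy=-65, Σxy=-965, Σx²=955, Σy²=991
r = (5×(-965) - 61×(-65))/√((5×955 - 61²)(5×991 - (-65)²))
= -860/√(1054×730) = -860/√769420 ≈ -860/877.1659 ≈ -0.9804

r ≈ -0.9804


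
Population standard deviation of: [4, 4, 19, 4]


Mean = 31/4
  (4-31/4)²=225/16
  (4-31/4)²=225/16
  (19-31/4)²=2025/16
  (4-31/4)²=225/16
Σ(x-μ)² = 675/4
σ² = (675/4)/4 = 675/16

σ = √(675/16) ≈ 6.4952


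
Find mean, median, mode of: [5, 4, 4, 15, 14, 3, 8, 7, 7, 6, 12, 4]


Sorted: [3, 4, 4, 4, 5, 6, 7, 7, 8, 12, 14, 15]
Mean = 89/12
Median = 13/2
Freq: {5: 1, 4: 3, 15: 1, 14: 1, 3: 1, 8: 1, 7: 2, 6: 1, 12: 1}
Mode: [4]

Mean=89/12, Median=13/2, Mode=4


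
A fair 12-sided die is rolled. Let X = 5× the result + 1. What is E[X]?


E[die] = (1+12)/2 = 13/2
E[X] = 5×13/2 + 1 = 67/2

E[X] = 67/2


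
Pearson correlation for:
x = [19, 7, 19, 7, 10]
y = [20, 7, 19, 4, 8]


n=5, Σx=62, Σy=58, Σxy=898, Σx²=920, Σy²=890
r = (5×898 - 62×58)/√((5×920 - 62²)(5×890 - 58²))
= 894/√(756×1086) = 894/√821016 ≈ 894/906.0993 ≈ 0.9866

r ≈ 0.9866


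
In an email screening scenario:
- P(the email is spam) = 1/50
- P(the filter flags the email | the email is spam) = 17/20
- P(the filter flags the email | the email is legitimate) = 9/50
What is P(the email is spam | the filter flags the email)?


Using Bayes' theorem:
P(A|B) = P(B|A)·P(A) / P(B)

P(the filter flags the email) = 17/20 × 1/50 + 9/50 × 49/50
= 17/1000 + 441/2500 = 967/5000

P(the email is spam|the filter flags the email) = (17/1000) / (967/5000) = 85/967

P(the email is spam|the filter flags the email) = 85/967 ≈ 8.79%


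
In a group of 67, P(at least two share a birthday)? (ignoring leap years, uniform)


P(all different) = Π(365-i)/365 for i=0..66
= 0.001560
P(match) = 1 - 0.001560 = 0.998440

P ≈ 0.9984 ≈ 99.84%


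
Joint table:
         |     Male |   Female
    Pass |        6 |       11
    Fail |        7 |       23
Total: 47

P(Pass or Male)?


P(Pass∨Male) = P(Pass) + P(Male) - P(Pass∧Male)
= (17 + 13 - 6)/47 = 24/47

P = 24/47 ≈ 51.06%


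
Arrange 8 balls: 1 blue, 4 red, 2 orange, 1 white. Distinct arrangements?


8!/(1!×4!×2!×1!) = 840

840


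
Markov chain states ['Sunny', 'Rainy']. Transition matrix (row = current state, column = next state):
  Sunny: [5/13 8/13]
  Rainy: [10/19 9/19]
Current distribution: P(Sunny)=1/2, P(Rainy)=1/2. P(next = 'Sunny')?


P(next=Sunny) = Σᵢ P(now=i)×P(i→Sunny)
= 1/2×5/13 + 1/2×10/19
= 5/26 + 5/19 = 225/494

P = 225/494 ≈ 0.4555


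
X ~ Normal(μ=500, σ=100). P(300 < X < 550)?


z₁=(300-500)/100=-2.0, z₂=(550-500)/100=0.5
P = Φ(0.5) - Φ(-2.0) = 0.691462 - 0.022750 = 0.668712 ≈ 0.6687

P(300 < X < 550) ≈ 0.6687


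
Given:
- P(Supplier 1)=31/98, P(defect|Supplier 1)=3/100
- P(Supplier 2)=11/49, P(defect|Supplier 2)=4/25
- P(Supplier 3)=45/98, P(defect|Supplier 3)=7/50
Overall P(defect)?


P(B) = Σ P(B|Aᵢ)×P(Aᵢ)
  3/100×31/98 = 93/9800
  4/25×11/49 = 44/1225
  7/50×45/98 = 9/140
Sum = 43/392

P(defect) = 43/392 ≈ 10.97%


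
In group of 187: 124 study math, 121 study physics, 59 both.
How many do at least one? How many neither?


|A∪B| = 124+121-59 = 186
Neither = 187-186 = 1

At least one: 186; Neither: 1


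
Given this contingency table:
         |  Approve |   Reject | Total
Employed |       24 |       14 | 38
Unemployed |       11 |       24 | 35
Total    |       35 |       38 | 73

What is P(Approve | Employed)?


P(Approve | Employed) = 24/(24+14) = 24/38 = 12/19

P(Approve|Employed) = 12/19 ≈ 63.16%


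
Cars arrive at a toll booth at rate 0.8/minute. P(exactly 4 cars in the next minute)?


Poisson(λ=0.8): P(X=4) = e^(-λ)×λ^k/k!
= e^(-0.8) × 0.8^4 / 4!
≈ 0.4493289641 × 0.4096 / 24 ≈ 0.007669

P(X=4) ≈ 0.007669 ≈ 0.77%


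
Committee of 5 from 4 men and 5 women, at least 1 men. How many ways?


Count by #men:
  1M,4W: C(4,1)×C(5,4)=20
  2M,3W: C(4,2)×C(5,3)=60
  3M,2W: C(4,3)×C(5,2)=40
  4M,1W: C(4,4)×C(5,1)=5
Total = 125

125


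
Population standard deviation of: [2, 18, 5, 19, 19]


Mean = 63/5
  (2-63/5)²=2809/25
  (18-63/5)²=729/25
  (5-63/5)²=1444/25
  (19-63/5)²=1024/25
  (19-63/5)²=1024/25
Σ(x-μ)² = 1406/5
σ² = (1406/5)/5 = 1406/25

σ = √(1406/25) ≈ 7.4993


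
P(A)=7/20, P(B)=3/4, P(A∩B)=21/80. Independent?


P(A)×P(B) = 21/80
P(A∩B) = 21/80
Equal ✓ → Independent

Yes, independent


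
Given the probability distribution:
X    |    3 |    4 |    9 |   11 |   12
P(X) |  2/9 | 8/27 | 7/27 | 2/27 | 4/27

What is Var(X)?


E[X] = 61/9
E[X²] = 1567/27
Var(X) = E[X²] - (E[X])² = 1567/27 - 3721/81 = 980/81

Var(X) = 980/81 ≈ 12.0988


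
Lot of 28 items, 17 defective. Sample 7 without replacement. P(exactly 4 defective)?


Hypergeometric: C(17,4)×C(11,3)/C(28,7)
= 2380×165/1184040 = 595/1794

P(X=4) = 595/1794 ≈ 33.17%


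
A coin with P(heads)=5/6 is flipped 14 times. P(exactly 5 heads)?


Binomial: P(X=5) = C(14,5)×p^5×(1-p)^9
= 2002 × 3125/7776 × 1/10077696 = 3128125/39182082048

P(X=5) = 3128125/39182082048 ≈ 0.01%


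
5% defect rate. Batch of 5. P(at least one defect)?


P(all good) = (19/20)^5 = 2476099/3200000
P(≥1 defect) = 723901/3200000

P = 723901/3200000 ≈ 22.62%


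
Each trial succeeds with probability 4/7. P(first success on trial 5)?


Geometric: P(X=5) = (1-p)^(k-1)×p = (3/7)^4×4/7 = 324/16807

P(X=5) = 324/16807 ≈ 1.93%


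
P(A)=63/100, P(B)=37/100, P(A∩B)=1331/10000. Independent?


P(A)×P(B) = 2331/10000
P(A∩B) = 1331/10000
Not equal → NOT independent

No, not independent


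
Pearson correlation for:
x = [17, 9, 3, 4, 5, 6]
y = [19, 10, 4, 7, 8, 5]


n=6, Σx=44, Σy=53, Σxy=523, Σx²=456, Σy²=615
r = (6×523 - 44×53)/√((6×456 - 44²)(6×615 - 53²))
= 806/√(800×881) = 806/√704800 ≈ 806/839.5237 ≈ 0.9601

r ≈ 0.9601


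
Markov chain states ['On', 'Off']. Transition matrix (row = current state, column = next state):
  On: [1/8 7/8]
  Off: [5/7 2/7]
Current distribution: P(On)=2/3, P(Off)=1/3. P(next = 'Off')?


P(next=Off) = Σᵢ P(now=i)×P(i→Off)
= 2/3×7/8 + 1/3×2/7
= 7/12 + 2/21 = 19/28

P = 19/28 ≈ 0.6786


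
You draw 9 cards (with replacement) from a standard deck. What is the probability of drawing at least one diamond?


P(not a diamond) = 39/52 = 3/4
P(none in 9 draws) = (3/4)^9 = 19683/262144
P(≥1 diamond) = 1 - 19683/262144 = 242461/262144

P = 242461/262144 ≈ 92.49%


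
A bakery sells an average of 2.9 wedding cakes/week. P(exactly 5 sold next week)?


Poisson(λ=2.9): P(X=5) = e^(-λ)×λ^k/k!
= e^(-2.9) × 2.9^5 / 5!
≈ 0.05502322006 × 205.11149 / 120 ≈ 0.094049

P(X=5) ≈ 0.094049 ≈ 9.40%


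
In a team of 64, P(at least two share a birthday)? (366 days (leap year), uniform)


P(all different) = Π(366-i)/366 for i=0..63
= 0.002858
P(match) = 1 - 0.002858 = 0.997142

P ≈ 0.9971 ≈ 99.71%


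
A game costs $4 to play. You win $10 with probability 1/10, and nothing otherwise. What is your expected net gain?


E[gain] = (10-4)×1/10 + (-4)×9/10
= 3/5 - 18/5 = -3

Expected net gain = $-3 ≈ $-3.00


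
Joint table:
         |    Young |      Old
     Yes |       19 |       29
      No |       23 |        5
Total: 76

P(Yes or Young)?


P(Yes∨Young) = P(Yes) + P(Young) - P(Yes∧Young)
= (48 + 42 - 19)/76 = 71/76

P = 71/76 ≈ 93.42%


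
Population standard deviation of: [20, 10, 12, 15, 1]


Mean = 58/5
  (20-58/5)²=1764/25
  (10-58/5)²=64/25
  (12-58/5)²=4/25
  (15-58/5)²=289/25
  (1-58/5)²=2809/25
Σ(x-μ)² = 986/5
σ² = (986/5)/5 = 986/25

σ = √(986/25) ≈ 6.2801


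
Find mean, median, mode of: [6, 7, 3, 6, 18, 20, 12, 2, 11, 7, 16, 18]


Sorted: [2, 3, 6, 6, 7, 7, 11, 12, 16, 18, 18, 20]
Mean = 126/12 = 21/2
Median = 9
Freq: {6: 2, 7: 2, 3: 1, 18: 2, 20: 1, 12: 1, 2: 1, 11: 1, 16: 1}
Mode: [6, 7, 18]

Mean=21/2, Median=9, Mode=[6, 7, 18]


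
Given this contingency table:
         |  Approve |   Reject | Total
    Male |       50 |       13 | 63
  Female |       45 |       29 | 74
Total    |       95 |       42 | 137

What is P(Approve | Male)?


P(Approve | Male) = 50/(50+13) = 50/63

P(Approve|Male) = 50/63 ≈ 79.37%


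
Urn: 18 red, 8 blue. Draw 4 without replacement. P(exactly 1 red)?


Hypergeometric: C(18,1)×C(8,3)/C(26,4)
= 18×56/14950 = 504/7475

P(X=1) = 504/7475 ≈ 6.74%


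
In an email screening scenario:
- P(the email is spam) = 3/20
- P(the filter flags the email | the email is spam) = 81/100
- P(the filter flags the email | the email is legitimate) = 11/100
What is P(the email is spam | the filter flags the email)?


Using Bayes' theorem:
P(A|B) = P(B|A)·P(A) / P(B)

P(the filter flags the email) = 81/100 × 3/20 + 11/100 × 17/20
= 243/2000 + 187/2000 = 43/200

P(the email is spam|the filter flags the email) = (243/2000) / (43/200) = 243/430

P(the email is spam|the filter flags the email) = 243/430 ≈ 56.51%


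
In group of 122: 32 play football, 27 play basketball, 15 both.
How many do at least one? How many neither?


|A∪B| = 32+27-15 = 44
Neither = 122-44 = 78

At least one: 44; Neither: 78


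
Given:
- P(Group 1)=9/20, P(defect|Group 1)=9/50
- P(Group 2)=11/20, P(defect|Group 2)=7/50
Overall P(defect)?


P(B) = Σ P(B|Aᵢ)×P(Aᵢ)
  9/50×9/20 = 81/1000
  7/50×11/20 = 77/1000
Sum = 79/500

P(defect) = 79/500 ≈ 15.80%


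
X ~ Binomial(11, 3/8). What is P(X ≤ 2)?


P(X ≤ 2) = Σ P(X=i) for i=0..2
P(X=0) = 48828125/8589934592
P(X=1) = 322265625/8589934592
P(X=2) = 966796875/8589934592
Sum = 1337890625/8589934592

P(X ≤ 2) = 1337890625/8589934592 ≈ 15.58%


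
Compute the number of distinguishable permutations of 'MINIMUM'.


Letters: 7, freq: {'M': 3, 'I': 2, 'N': 1, 'U': 1}
7!/(3!×2!×1!×1!) = 5040/12 = 420

420


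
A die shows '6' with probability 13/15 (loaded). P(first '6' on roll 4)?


Geometric: P(X=4) = (1-p)^(k-1)×p = (2/15)^3×13/15 = 104/50625

P(X=4) = 104/50625 ≈ 0.21%


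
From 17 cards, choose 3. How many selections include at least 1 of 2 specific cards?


Complement: C(17,3) - C(15,3) = 680 - 455 = 225

225


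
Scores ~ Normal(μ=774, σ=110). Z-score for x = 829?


z = (x - μ)/σ = (829 - 774)/110 = 0.5

z = 0.5


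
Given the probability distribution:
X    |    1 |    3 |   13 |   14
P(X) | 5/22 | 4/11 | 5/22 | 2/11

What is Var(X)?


E[X] = 75/11
E[X²] = 853/11
Var(X) = E[X²] - (E[X])² = 853/11 - 5625/121 = 3758/121

Var(X) = 3758/121 ≈ 31.0579


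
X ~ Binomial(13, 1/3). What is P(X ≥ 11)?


P(X ≥ 11) = Σ P(X=i) for i=11..13
P(X=11) = 104/531441
P(X=12) = 26/1594323
P(X=13) = 1/1594323
Sum = 113/531441

P(X ≥ 11) = 113/531441 ≈ 0.02%


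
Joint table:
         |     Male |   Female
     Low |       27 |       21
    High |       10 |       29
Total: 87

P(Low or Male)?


P(Low∨Male) = P(Low) + P(Male) - P(Low∧Male)
= (48 + 37 - 27)/87 = 58/87 = 2/3

P = 2/3 ≈ 66.67%


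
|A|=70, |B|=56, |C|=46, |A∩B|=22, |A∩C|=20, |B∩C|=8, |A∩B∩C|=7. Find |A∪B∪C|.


|A∪B∪C| = 70+56+46-22-20-8+7 = 129

|A∪B∪C| = 129


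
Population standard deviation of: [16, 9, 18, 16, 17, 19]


Mean = 95/6
  (16-95/6)²=1/36
  (9-95/6)²=1681/36
  (18-95/6)²=169/36
  (16-95/6)²=1/36
  (17-95/6)²=49/36
  (19-95/6)²=361/36
Σ(x-μ)² = 377/6
σ² = (377/6)/6 = 377/36

σ = √(377/36) ≈ 3.2361


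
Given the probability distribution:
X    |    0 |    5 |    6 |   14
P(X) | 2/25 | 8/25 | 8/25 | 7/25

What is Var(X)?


E[X] = 186/25
E[X²] = 372/5
Var(X) = E[X²] - (E[X])² = 372/5 - 34596/625 = 11904/625

Var(X) = 11904/625 ≈ 19.0464


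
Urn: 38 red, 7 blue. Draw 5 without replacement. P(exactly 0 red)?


Hypergeometric: C(38,0)×C(7,5)/C(45,5)
= 1×21/1221759 = 1/58179

P(X=0) = 1/58179 ≈ 0.00%


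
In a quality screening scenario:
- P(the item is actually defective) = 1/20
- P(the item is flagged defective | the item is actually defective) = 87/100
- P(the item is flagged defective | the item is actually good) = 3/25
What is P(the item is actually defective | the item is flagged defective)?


Using Bayes' theorem:
P(A|B) = P(B|A)·P(A) / P(B)

P(the item is flagged defective) = 87/100 × 1/20 + 3/25 × 19/20
= 87/2000 + 57/500 = 63/400

P(the item is actually defective|the item is flagged defective) = (87/2000) / (63/400) = 29/105

P(the item is actually defective|the item is flagged defective) = 29/105 ≈ 27.62%


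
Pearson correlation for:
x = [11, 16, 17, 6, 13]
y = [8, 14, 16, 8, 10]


n=5, Σx=63, Σy=56, Σxy=762, Σx²=871, Σy²=680
r = (5×762 - 63×56)/√((5×871 - 63²)(5×680 - 56²))
= 282/√(386×264) = 282/√101904 ≈ 282/319.2241 ≈ 0.8834

r ≈ 0.8834


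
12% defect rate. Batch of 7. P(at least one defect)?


P(all good) = (22/25)^7 = 2494357888/6103515625
P(≥1 defect) = 3609157737/6103515625

P = 3609157737/6103515625 ≈ 59.13%


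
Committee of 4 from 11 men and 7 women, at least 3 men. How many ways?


Count by #men:
  3M,1W: C(11,3)×C(7,1)=1155
  4M,0W: C(11,4)×C(7,0)=330
Total = 1485

1485


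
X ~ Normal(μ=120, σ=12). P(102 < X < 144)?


z₁=(102-120)/12=-1.5, z₂=(144-120)/12=2.0
P = Φ(2.0) - Φ(-1.5) = 0.977250 - 0.066807 = 0.910443 ≈ 0.9104

P(102 < X < 144) ≈ 0.9104


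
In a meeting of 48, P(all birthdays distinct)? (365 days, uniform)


P(all different) = Π(365-i)/365 for i=0..47
= (365/365)×(364/365)×...×(318/365)
= 0.039402

P ≈ 0.0394 ≈ 3.94%


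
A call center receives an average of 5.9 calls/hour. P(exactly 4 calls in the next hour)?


Poisson(λ=5.9): P(X=4) = e^(-λ)×λ^k/k!
= e^(-5.9) × 5.9^4 / 4!
≈ 0.002739444819 × 1211.7361 / 24 ≈ 0.138312

P(X=4) ≈ 0.138312 ≈ 13.83%


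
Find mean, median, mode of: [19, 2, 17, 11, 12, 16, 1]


Sorted: [1, 2, 11, 12, 16, 17, 19]
Mean = 78/7
Median = 12
Freq: {19: 1, 2: 1, 17: 1, 11: 1, 12: 1, 16: 1, 1: 1}
Mode: No mode

Mean=78/7, Median=12, Mode=No mode


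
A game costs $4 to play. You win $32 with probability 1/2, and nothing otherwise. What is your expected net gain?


E[gain] = (32-4)×1/2 + (-4)×1/2
= 14 - 2 = 12

Expected net gain = $12 ≈ $12.00


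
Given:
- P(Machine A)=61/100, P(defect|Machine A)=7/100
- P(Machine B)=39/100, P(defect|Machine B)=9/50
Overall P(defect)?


P(B) = Σ P(B|Aᵢ)×P(Aᵢ)
  7/100×61/100 = 427/10000
  9/50×39/100 = 351/5000
Sum = 1129/10000

P(defect) = 1129/10000 ≈ 11.29%


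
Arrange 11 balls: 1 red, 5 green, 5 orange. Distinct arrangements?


11!/(1!×5!×5!) = 2772

2772


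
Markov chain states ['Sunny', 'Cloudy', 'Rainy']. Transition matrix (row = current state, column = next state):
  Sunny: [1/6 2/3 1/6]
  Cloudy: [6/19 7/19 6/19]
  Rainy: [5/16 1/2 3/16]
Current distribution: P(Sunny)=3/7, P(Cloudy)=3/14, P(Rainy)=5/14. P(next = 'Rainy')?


P(next=Rainy) = Σᵢ P(now=i)×P(i→Rainy)
= 3/7×1/6 + 3/14×6/19 + 5/14×3/16
= 1/14 + 9/133 + 15/224 = 877/4256

P = 877/4256 ≈ 0.2061


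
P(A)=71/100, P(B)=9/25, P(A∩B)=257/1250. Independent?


P(A)×P(B) = 639/2500
P(A∩B) = 257/1250
Not equal → NOT independent

No, not independent


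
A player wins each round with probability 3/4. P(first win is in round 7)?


Geometric: P(X=7) = (1-p)^(k-1)×p = (1/4)^6×3/4 = 3/16384

P(X=7) = 3/16384 ≈ 0.02%


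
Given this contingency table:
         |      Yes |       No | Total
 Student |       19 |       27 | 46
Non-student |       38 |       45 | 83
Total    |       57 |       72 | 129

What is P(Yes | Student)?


P(Yes | Student) = 19/(19+27) = 19/46

P(Yes|Student) = 19/46 ≈ 41.30%


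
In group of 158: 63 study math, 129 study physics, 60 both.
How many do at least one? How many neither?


|A∪B| = 63+129-60 = 132
Neither = 158-132 = 26

At least one: 132; Neither: 26


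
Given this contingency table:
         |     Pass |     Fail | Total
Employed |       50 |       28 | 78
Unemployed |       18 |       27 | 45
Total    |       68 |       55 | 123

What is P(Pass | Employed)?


P(Pass | Employed) = 50/(50+28) = 50/78 = 25/39

P(Pass|Employed) = 25/39 ≈ 64.10%


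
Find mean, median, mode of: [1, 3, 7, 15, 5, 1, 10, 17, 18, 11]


Sorted: [1, 1, 3, 5, 7, 10, 11, 15, 17, 18]
Mean = 88/10 = 44/5
Median = 17/2
Freq: {1: 2, 3: 1, 7: 1, 15: 1, 5: 1, 10: 1, 17: 1, 18: 1, 11: 1}
Mode: [1]

Mean=44/5, Median=17/2, Mode=1


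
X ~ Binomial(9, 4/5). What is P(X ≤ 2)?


P(X ≤ 2) = Σ P(X=i) for i=0..2
P(X=0) = 1/1953125
P(X=1) = 36/1953125
P(X=2) = 576/1953125
Sum = 613/1953125

P(X ≤ 2) = 613/1953125 ≈ 0.03%


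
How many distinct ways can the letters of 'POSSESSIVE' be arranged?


Letters: 10, freq: {'P': 1, 'O': 1, 'S': 4, 'E': 2, 'I': 1, 'V': 1}
10!/(1!×1!×4!×2!×1!×1!) = 3628800/48 = 75600

75600


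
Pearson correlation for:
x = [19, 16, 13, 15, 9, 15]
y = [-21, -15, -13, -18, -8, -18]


n=6, Σx=87, Σy=-93, Σxy=-1420, Σx²=1317, Σy²=1547
r = (6×(-1420) - 87×(-93))/√((6×1317 - 87²)(6×1547 - (-93)²))
= -429/√(333×633) = -429/√210789 ≈ -429/459.1176 ≈ -0.9344

r ≈ -0.9344


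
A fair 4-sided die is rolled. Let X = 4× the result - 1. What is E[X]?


E[die] = (1+4)/2 = 5/2
E[X] = 4×5/2 - 1 = 9

E[X] = 9


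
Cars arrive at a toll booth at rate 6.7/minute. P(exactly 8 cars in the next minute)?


Poisson(λ=6.7): P(X=8) = e^(-λ)×λ^k/k!
= e^(-6.7) × 6.7^8 / 8!
≈ 0.001230911903 × 4060676.77557 / 40320 ≈ 0.123967

P(X=8) ≈ 0.123967 ≈ 12.40%


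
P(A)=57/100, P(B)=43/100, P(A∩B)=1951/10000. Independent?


P(A)×P(B) = 2451/10000
P(A∩B) = 1951/10000
Not equal → NOT independent

No, not independent


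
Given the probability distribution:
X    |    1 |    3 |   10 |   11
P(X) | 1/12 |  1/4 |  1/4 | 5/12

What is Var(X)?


E[X] = 95/12
E[X²] = 311/4
Var(X) = E[X²] - (E[X])² = 311/4 - 9025/144 = 2171/144

Var(X) = 2171/144 ≈ 15.0764


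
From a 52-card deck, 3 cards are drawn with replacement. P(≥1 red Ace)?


P(not a red Ace) = 50/52 = 25/26
P(none in 3 draws) = (25/26)^3 = 15625/17576
P(≥1 red Ace) = 1 - 15625/17576 = 1951/17576

P = 1951/17576 ≈ 11.10%


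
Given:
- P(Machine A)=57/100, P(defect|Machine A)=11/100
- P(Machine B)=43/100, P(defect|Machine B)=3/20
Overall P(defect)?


P(B) = Σ P(B|Aᵢ)×P(Aᵢ)
  11/100×57/100 = 627/10000
  3/20×43/100 = 129/2000
Sum = 159/1250

P(defect) = 159/1250 ≈ 12.72%


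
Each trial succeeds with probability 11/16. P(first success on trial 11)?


Geometric: P(X=11) = (1-p)^(k-1)×p = (5/16)^10×11/16 = 107421875/17592186044416

P(X=11) = 107421875/17592186044416 ≈ 0.00%


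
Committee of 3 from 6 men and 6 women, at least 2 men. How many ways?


Count by #men:
  2M,1W: C(6,2)×C(6,1)=90
  3M,0W: C(6,3)×C(6,0)=20
Total = 110

110


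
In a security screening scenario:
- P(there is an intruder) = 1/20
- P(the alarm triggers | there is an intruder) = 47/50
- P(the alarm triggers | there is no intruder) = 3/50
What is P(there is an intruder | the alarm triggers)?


Using Bayes' theorem:
P(A|B) = P(B|A)·P(A) / P(B)

P(the alarm triggers) = 47/50 × 1/20 + 3/50 × 19/20
= 47/1000 + 57/1000 = 13/125

P(there is an intruder|the alarm triggers) = (47/1000) / (13/125) = 47/104

P(there is an intruder|the alarm triggers) = 47/104 ≈ 45.19%


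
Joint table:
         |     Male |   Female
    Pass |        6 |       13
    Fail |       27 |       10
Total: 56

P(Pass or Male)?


P(Pass∨Male) = P(Pass) + P(Male) - P(Pass∧Male)
= (19 + 33 - 6)/56 = 46/56 = 23/28

P = 23/28 ≈ 82.14%


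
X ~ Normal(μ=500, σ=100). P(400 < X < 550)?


z₁=(400-500)/100=-1.0, z₂=(550-500)/100=0.5
P = Φ(0.5) - Φ(-1.0) = 0.691462 - 0.158655 = 0.532807 ≈ 0.5328

P(400 < X < 550) ≈ 0.5328


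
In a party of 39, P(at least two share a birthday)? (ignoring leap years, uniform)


P(all different) = Π(365-i)/365 for i=0..38
= 0.121780
P(match) = 1 - 0.121780 = 0.878220

P ≈ 0.8782 ≈ 87.82%


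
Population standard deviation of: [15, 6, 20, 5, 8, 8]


Mean = 62/6 = 31/3
  (15-31/3)²=196/9
  (6-31/3)²=169/9
  (20-31/3)²=841/9
  (5-31/3)²=256/9
  (8-31/3)²=49/9
  (8-31/3)²=49/9
Σ(x-μ)² = 520/3
σ² = (520/3)/6 = 260/9

σ = √(260/9) ≈ 5.3748


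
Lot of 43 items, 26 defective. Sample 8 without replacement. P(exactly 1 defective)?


Hypergeometric: C(26,1)×C(17,7)/C(43,8)
= 26×19448/145008513 = 38896/11154501

P(X=1) = 38896/11154501 ≈ 0.35%


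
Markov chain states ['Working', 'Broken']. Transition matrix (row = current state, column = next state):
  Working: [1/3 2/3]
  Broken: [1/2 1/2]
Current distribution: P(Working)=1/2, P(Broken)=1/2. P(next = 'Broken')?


P(next=Broken) = Σᵢ P(now=i)×P(i→Broken)
= 1/2×2/3 + 1/2×1/2
= 1/3 + 1/4 = 7/12

P = 7/12 ≈ 0.5833


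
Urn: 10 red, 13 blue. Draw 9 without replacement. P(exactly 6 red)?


Hypergeometric: C(10,6)×C(13,3)/C(23,9)
= 210×286/817190 = 546/7429

P(X=6) = 546/7429 ≈ 7.35%


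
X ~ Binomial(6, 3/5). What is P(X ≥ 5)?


P(X ≥ 5) = Σ P(X=i) for i=5..6
P(X=5) = 2916/15625
P(X=6) = 729/15625
Sum = 729/3125

P(X ≥ 5) = 729/3125 ≈ 23.33%


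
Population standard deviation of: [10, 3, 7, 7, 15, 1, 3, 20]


Mean = 66/8 = 33/4
  (10-33/4)²=49/16
  (3-33/4)²=441/16
  (7-33/4)²=25/16
  (7-33/4)²=25/16
  (15-33/4)²=729/16
  (1-33/4)²=841/16
  (3-33/4)²=441/16
  (20-33/4)²=2209/16
Σ(x-μ)² = 595/2
σ² = (595/2)/8 = 595/16

σ = √(595/16) ≈ 6.0982


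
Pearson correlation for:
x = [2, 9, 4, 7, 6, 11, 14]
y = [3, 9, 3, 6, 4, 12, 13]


n=7, Σx=53, Σy=50, Σxy=479, Σx²=503, Σy²=464
r = (7×479 - 53×50)/√((7×503 - 53²)(7×464 - 50²))
= 703/√(712×748) = 703/√532576 ≈ 703/729.7780 ≈ 0.9633

r ≈ 0.9633


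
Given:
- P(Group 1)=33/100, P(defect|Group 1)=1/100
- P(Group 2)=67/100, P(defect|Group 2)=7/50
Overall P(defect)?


P(B) = Σ P(B|Aᵢ)×P(Aᵢ)
  1/100×33/100 = 33/10000
  7/50×67/100 = 469/5000
Sum = 971/10000

P(defect) = 971/10000 ≈ 9.71%


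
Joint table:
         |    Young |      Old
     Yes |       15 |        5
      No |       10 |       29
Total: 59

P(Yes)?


P(Yes) = (15+5)/59 = 20/59

P(Yes) = 20/59 ≈ 33.90%


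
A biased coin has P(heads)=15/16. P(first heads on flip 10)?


Geometric: P(X=10) = (1-p)^(k-1)×p = (1/16)^9×15/16 = 15/1099511627776

P(X=10) = 15/1099511627776 ≈ 0.00%


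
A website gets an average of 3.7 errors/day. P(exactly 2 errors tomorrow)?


Poisson(λ=3.7): P(X=2) = e^(-λ)×λ^k/k!
= e^(-3.7) × 3.7^2 / 2!
≈ 0.02472352647 × 13.69 / 2 ≈ 0.169233

P(X=2) ≈ 0.169233 ≈ 16.92%


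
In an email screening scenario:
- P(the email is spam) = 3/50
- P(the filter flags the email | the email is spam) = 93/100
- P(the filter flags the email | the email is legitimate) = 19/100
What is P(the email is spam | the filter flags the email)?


Using Bayes' theorem:
P(A|B) = P(B|A)·P(A) / P(B)

P(the filter flags the email) = 93/100 × 3/50 + 19/100 × 47/50
= 279/5000 + 893/5000 = 293/1250

P(the email is spam|the filter flags the email) = (279/5000) / (293/1250) = 279/1172

P(the email is spam|the filter flags the email) = 279/1172 ≈ 23.81%


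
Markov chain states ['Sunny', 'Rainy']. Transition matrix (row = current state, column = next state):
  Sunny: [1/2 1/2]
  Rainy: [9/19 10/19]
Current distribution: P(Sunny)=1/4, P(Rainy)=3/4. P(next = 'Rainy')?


P(next=Rainy) = Σᵢ P(now=i)×P(i→Rainy)
= 1/4×1/2 + 3/4×10/19
= 1/8 + 15/38 = 79/152

P = 79/152 ≈ 0.5197


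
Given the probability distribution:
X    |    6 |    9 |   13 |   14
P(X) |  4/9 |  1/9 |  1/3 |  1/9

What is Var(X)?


E[X] = 86/9
E[X²] = 928/9
Var(X) = E[X²] - (E[X])² = 928/9 - 7396/81 = 956/81

Var(X) = 956/81 ≈ 11.8025


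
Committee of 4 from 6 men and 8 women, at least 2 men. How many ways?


Count by #men:
  2M,2W: C(6,2)×C(8,2)=420
  3M,1W: C(6,3)×C(8,1)=160
  4M,0W: C(6,4)×C(8,0)=15
Total = 595

595


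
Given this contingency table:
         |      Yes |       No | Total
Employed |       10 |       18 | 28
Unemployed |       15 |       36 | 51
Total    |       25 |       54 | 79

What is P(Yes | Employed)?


P(Yes | Employed) = 10/(10+18) = 10/28 = 5/14

P(Yes|Employed) = 5/14 ≈ 35.71%


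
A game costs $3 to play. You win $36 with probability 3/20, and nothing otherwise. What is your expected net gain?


E[gain] = (36-3)×3/20 + (-3)×17/20
= 99/20 - 51/20 = 12/5

Expected net gain = $12/5 ≈ $2.40


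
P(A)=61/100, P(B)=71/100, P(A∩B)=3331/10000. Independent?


P(A)×P(B) = 4331/10000
P(A∩B) = 3331/10000
Not equal → NOT independent

No, not independent


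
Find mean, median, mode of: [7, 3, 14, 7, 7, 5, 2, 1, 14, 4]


Sorted: [1, 2, 3, 4, 5, 7, 7, 7, 14, 14]
Mean = 64/10 = 32/5
Median = 6
Freq: {7: 3, 3: 1, 14: 2, 5: 1, 2: 1, 1: 1, 4: 1}
Mode: [7]

Mean=32/5, Median=6, Mode=7


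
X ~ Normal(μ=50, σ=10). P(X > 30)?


z = (30-50)/10 = -2.0
P(X > 30) = 1 - P(Z ≤ -2.0) = 1 - 0.0228 = 0.9772

P(X > 30) ≈ 0.9772


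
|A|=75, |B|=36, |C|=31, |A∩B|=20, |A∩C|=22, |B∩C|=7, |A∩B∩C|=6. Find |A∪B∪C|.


|A∪B∪C| = 75+36+31-20-22-7+6 = 99

|A∪B∪C| = 99


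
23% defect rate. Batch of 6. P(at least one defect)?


P(all good) = (77/100)^6 = 208422380089/1000000000000
P(≥1 defect) = 791577619911/1000000000000

P = 791577619911/1000000000000 ≈ 79.16%


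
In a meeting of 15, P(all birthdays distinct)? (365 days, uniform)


P(all different) = Π(365-i)/365 for i=0..14
= (365/365)×(364/365)×...×(351/365)
= 0.747099

P ≈ 0.7471 ≈ 74.71%


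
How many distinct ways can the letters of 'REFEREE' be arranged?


Letters: 7, freq: {'R': 2, 'E': 4, 'F': 1}
7!/(2!×4!×1!) = 5040/48 = 105

105


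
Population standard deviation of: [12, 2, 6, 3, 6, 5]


Mean = 34/6 = 17/3
  (12-17/3)²=361/9
  (2-17/3)²=121/9
  (6-17/3)²=1/9
  (3-17/3)²=64/9
  (6-17/3)²=1/9
  (5-17/3)²=4/9
Σ(x-μ)² = 184/3
σ² = (184/3)/6 = 92/9

σ = √(92/9) ≈ 3.1972


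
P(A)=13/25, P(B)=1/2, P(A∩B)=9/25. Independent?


P(A)×P(B) = 13/50
P(A∩B) = 9/25
Not equal → NOT independent

No, not independent


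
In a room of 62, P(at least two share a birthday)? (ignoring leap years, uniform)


P(all different) = Π(365-i)/365 for i=0..61
= 0.004090
P(match) = 1 - 0.004090 = 0.995910

P ≈ 0.9959 ≈ 99.59%


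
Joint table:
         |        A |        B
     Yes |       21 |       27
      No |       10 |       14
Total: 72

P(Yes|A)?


P(Yes|A) = 21/(21+10) = 21/31

P = 21/31 ≈ 67.74%


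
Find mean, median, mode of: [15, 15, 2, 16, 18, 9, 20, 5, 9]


Sorted: [2, 5, 9, 9, 15, 15, 16, 18, 20]
Mean = 109/9
Median = 15
Freq: {15: 2, 2: 1, 16: 1, 18: 1, 9: 2, 20: 1, 5: 1}
Mode: [9, 15]

Mean=109/9, Median=15, Mode=[9, 15]


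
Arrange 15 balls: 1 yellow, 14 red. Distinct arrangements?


15!/(1!×14!) = 15

15


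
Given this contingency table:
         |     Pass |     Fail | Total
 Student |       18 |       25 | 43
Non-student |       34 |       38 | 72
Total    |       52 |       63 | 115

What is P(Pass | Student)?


P(Pass | Student) = 18/(18+25) = 18/43

P(Pass|Student) = 18/43 ≈ 41.86%


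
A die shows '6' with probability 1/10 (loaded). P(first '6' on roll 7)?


Geometric: P(X=7) = (1-p)^(k-1)×p = (9/10)^6×1/10 = 531441/10000000

P(X=7) = 531441/10000000 ≈ 5.31%


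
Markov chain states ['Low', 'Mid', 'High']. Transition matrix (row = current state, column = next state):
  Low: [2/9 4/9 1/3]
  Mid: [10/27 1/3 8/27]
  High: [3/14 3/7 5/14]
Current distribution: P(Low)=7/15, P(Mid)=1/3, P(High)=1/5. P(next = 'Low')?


P(next=Low) = Σᵢ P(now=i)×P(i→Low)
= 7/15×2/9 + 1/3×10/27 + 1/5×3/14
= 14/135 + 10/81 + 3/70 = 1531/5670

P = 1531/5670 ≈ 0.2700


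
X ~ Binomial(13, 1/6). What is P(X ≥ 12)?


P(X ≥ 12) = Σ P(X=i) for i=12..13
P(X=12) = 65/13060694016
P(X=13) = 1/13060694016
Sum = 11/2176782336

P(X ≥ 12) = 11/2176782336 ≈ 0.00%


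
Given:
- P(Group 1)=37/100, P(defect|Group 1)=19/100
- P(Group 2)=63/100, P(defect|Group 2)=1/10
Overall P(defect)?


P(B) = Σ P(B|Aᵢ)×P(Aᵢ)
  19/100×37/100 = 703/10000
  1/10×63/100 = 63/1000
Sum = 1333/10000

P(defect) = 1333/10000 ≈ 13.33%


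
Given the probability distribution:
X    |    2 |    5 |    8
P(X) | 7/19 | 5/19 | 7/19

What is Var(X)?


E[X] = 5
E[X²] = 601/19
Var(X) = E[X²] - (E[X])² = 601/19 - 25 = 126/19

Var(X) = 126/19 ≈ 6.6316


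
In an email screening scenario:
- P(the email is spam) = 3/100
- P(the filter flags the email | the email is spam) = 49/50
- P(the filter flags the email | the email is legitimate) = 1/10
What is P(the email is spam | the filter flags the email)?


Using Bayes' theorem:
P(A|B) = P(B|A)·P(A) / P(B)

P(the filter flags the email) = 49/50 × 3/100 + 1/10 × 97/100
= 147/5000 + 97/1000 = 79/625

P(the email is spam|the filter flags the email) = (147/5000) / (79/625) = 147/632

P(the email is spam|the filter flags the email) = 147/632 ≈ 23.26%


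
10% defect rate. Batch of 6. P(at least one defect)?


P(all good) = (9/10)^6 = 531441/1000000
P(≥1 defect) = 468559/1000000

P = 468559/1000000 ≈ 46.86%


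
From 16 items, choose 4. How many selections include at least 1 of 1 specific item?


Complement: C(16,4) - C(15,4) = 1820 - 1365 = 455

455


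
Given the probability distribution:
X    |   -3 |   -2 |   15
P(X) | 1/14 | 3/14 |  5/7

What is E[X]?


E[X] = Σ x·P(X=x)
= (-3)×(1/14) + (-2)×(3/14) + (15)×(5/7)
= 141/14

E[X] = 141/14


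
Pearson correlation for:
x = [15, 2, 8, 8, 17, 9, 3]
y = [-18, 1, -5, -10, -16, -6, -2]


n=7, Σx=62, Σy=-56, Σxy=-720, Σx²=736, Σy²=746
r = (7×(-720) - 62×(-56))/√((7×736 - 62²)(7×746 - (-56)²))
= -1568/√(1308×2086) = -1568/√2728488 ≈ -1568/1651.8135 ≈ -0.9493

r ≈ -0.9493


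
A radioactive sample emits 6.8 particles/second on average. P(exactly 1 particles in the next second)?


Poisson(λ=6.8): P(X=1) = e^(-λ)×λ^k/k!
= e^(-6.8) × 6.8^1 / 1!
≈ 0.001113775148 × 6.8 / 1 ≈ 0.007574

P(X=1) ≈ 0.007574 ≈ 0.76%
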